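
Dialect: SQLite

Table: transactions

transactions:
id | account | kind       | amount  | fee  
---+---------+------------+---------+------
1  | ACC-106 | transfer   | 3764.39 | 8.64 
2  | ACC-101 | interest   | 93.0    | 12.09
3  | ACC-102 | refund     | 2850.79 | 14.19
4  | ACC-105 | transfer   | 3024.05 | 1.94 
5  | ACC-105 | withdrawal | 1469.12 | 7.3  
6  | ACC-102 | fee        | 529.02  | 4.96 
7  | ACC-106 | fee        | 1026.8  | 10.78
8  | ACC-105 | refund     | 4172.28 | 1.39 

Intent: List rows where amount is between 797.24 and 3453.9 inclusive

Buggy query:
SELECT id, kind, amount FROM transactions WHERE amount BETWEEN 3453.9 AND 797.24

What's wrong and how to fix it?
Bug: BETWEEN expects the lower bound first; with 3453.9 AND 797.24 the range is empty

Fix: Write BETWEEN 797.24 AND 3453.9

Corrected query:
SELECT id, kind, amount FROM transactions WHERE amount BETWEEN 797.24 AND 3453.9

Result:
id | kind       | amount 
---+------------+--------
3  | refund     | 2850.79
4  | transfer   | 3024.05
5  | withdrawal | 1469.12
7  | fee        | 1026.8 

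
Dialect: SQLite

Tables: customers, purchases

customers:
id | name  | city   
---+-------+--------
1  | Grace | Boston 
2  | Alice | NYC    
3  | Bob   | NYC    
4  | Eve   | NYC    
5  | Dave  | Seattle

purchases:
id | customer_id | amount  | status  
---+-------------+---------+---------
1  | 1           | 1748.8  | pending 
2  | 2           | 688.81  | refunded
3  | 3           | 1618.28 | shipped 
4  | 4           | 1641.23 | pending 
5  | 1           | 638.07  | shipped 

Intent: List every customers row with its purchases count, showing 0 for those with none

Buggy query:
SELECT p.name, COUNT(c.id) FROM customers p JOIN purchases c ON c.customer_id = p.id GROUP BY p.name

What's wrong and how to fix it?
Bug: An inner join excludes parents with zero children

Fix: Switch to LEFT JOIN to retain unmatched parent rows

Corrected query:
SELECT p.name, COUNT(c.id) FROM customers p LEFT JOIN purchases c ON c.customer_id = p.id GROUP BY p.name

Result:
name  | COUNT(c.id)
------+------------
Alice | 1          
Bob   | 1          
Dave  | 0          
Eve   | 1          
Grace | 2          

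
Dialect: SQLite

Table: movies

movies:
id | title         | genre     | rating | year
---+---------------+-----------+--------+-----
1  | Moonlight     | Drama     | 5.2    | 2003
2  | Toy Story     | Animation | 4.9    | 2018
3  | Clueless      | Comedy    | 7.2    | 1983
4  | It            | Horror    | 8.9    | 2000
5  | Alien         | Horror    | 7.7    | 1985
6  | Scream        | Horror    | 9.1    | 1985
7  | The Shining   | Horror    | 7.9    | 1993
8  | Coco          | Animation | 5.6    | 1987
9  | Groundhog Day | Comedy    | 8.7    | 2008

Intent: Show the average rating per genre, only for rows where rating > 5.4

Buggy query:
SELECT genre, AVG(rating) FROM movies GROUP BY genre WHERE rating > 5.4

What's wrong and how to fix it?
Bug: Row-level WHERE must come before GROUP BY in the clause order

Fix: Place WHERE between FROM and GROUP BY

Corrected query:
SELECT genre, AVG(rating) FROM movies WHERE rating > 5.4 GROUP BY genre

Result:
genre     | AVG(rating)
----------+------------
Animation | 5.6        
Comedy    | 7.95       
Horror    | 8.4        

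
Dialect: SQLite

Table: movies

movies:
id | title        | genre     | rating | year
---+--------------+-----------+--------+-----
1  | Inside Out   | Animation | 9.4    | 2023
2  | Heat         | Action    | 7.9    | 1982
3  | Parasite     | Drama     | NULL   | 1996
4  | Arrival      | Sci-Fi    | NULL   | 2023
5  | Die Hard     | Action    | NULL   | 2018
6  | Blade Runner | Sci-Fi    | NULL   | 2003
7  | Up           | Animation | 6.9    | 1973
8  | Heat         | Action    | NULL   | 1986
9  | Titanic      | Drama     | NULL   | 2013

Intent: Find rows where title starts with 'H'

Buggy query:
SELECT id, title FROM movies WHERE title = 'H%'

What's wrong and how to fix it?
Bug: Wildcards only work with LIKE; '=' treats '%' as a literal character

Fix: Use LIKE for wildcard pattern matching

Corrected query:
SELECT id, title FROM movies WHERE title LIKE 'H%'

Result:
id | title
---+------
2  | Heat 
8  | Heat 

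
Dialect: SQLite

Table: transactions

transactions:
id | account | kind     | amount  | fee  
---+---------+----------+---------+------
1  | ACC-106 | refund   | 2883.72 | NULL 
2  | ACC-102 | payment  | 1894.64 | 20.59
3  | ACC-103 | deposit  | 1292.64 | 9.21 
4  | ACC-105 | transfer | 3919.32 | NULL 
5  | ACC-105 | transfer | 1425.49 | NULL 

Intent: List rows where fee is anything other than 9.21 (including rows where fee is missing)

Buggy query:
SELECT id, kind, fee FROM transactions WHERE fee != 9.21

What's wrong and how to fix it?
Bug: 'fee != 9.21' is unknown when fee is NULL, so NULL rows are silently excluded

Fix: Add an explicit OR fee IS NULL to include the missing-value rows

Corrected query:
SELECT id, kind, fee FROM transactions WHERE fee != 9.21 OR fee IS NULL

Result:
id | kind     | fee  
---+----------+------
1  | refund   | NULL 
2  | payment  | 20.59
4  | transfer | NULL 
5  | transfer | NULL 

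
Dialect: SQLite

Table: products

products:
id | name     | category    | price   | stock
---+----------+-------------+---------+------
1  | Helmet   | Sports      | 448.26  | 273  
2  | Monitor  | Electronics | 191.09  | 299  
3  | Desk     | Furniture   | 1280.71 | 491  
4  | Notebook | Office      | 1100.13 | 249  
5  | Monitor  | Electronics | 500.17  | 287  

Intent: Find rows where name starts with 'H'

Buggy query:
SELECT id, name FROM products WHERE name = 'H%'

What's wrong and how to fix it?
Bug: '=' compares the literal string including the % character; pattern matching needs LIKE

Fix: Replace '=' with LIKE so 'H%' is treated as a pattern

Corrected query:
SELECT id, name FROM products WHERE name LIKE 'H%'

Result:
id | name  
---+-------
1  | Helmet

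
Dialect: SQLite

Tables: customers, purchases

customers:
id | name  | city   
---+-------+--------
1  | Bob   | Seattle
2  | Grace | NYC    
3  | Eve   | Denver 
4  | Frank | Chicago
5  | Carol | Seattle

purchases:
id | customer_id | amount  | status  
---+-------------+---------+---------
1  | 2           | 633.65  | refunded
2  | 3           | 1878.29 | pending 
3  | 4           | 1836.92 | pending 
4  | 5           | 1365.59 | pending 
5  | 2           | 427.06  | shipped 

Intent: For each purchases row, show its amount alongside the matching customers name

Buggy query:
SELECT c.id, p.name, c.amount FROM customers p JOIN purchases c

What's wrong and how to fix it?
Bug: JOIN with no ON clause produces a cartesian product; every purchases row pairs with every customers row

Fix: Add ON c.customer_id = p.id to the JOIN

Corrected query:
SELECT c.id, p.name, c.amount FROM customers p JOIN purchases c ON c.customer_id = p.id

Result:
id | name  | amount 
---+-------+--------
1  | Grace | 633.65 
2  | Eve   | 1878.29
3  | Frank | 1836.92
4  | Carol | 1365.59
5  | Grace | 427.06 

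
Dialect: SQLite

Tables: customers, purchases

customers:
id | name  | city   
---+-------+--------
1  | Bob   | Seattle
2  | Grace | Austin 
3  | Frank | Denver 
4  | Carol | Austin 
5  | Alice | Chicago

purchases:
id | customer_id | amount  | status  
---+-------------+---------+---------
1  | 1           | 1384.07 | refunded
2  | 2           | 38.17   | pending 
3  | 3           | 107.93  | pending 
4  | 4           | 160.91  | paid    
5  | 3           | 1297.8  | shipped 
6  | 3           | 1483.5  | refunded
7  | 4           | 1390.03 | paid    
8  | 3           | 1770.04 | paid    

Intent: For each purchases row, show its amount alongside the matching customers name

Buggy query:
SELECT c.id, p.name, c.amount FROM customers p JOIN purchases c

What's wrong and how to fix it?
Bug: JOIN with no ON clause produces a cartesian product; every purchases row pairs with every customers row

Fix: Specify the join condition linking the foreign key to the parent id

Corrected query:
SELECT c.id, p.name, c.amount FROM customers p JOIN purchases c ON c.customer_id = p.id

Result:
id | name  | amount 
---+-------+--------
1  | Bob   | 1384.07
2  | Grace | 38.17  
3  | Frank | 107.93 
4  | Carol | 160.91 
5  | Frank | 1297.8 
6  | Frank | 1483.5 
7  | Carol | 1390.03
8  | Frank | 1770.04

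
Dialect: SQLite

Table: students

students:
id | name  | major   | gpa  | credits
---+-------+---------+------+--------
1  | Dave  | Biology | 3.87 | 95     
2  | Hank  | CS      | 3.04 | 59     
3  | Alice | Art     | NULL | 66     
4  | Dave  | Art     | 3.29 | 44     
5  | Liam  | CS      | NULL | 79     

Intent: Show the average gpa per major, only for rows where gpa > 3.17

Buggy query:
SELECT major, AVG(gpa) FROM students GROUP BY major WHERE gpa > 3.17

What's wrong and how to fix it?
Bug: Row-level WHERE must come before GROUP BY in the clause order

Fix: Move the WHERE clause before GROUP BY

Corrected query:
SELECT major, AVG(gpa) FROM students WHERE gpa > 3.17 GROUP BY major

Result:
major   | AVG(gpa)
--------+---------
Art     | 3.29    
Biology | 3.87    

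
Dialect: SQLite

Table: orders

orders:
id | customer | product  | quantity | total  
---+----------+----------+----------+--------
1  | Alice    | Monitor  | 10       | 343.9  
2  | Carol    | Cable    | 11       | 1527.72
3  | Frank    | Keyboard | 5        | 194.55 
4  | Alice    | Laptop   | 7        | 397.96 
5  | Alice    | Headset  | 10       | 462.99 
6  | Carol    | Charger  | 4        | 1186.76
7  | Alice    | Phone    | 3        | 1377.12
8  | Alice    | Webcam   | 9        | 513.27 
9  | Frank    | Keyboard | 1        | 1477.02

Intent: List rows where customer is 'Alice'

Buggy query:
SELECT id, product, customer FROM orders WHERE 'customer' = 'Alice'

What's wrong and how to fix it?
Bug: Single quotes denote string literals in SQL; the column name is being compared as a constant string

Fix: Reference the column as customer without single quotes

Corrected query:
SELECT id, product, customer FROM orders WHERE customer = 'Alice'

Result:
id | product | customer
---+---------+---------
1  | Monitor | Alice   
4  | Laptop  | Alice   
5  | Headset | Alice   
7  | Phone   | Alice   
8  | Webcam  | Alice   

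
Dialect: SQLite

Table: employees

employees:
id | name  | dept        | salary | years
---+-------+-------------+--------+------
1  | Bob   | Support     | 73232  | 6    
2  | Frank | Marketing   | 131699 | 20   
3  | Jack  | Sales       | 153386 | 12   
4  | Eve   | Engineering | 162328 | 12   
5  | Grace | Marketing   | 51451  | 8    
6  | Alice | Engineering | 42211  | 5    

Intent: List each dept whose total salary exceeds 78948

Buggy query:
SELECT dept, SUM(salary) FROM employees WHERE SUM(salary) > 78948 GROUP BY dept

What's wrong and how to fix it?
Bug: SUM(salary) is an aggregate, but WHERE filters rows before aggregation

Fix: Move the aggregate condition to a HAVING clause

Corrected query:
SELECT dept, SUM(salary) FROM employees GROUP BY dept HAVING SUM(salary) > 78948

Result:
dept        | SUM(salary)
------------+------------
Engineering | 204539     
Marketing   | 183150     
Sales       | 153386     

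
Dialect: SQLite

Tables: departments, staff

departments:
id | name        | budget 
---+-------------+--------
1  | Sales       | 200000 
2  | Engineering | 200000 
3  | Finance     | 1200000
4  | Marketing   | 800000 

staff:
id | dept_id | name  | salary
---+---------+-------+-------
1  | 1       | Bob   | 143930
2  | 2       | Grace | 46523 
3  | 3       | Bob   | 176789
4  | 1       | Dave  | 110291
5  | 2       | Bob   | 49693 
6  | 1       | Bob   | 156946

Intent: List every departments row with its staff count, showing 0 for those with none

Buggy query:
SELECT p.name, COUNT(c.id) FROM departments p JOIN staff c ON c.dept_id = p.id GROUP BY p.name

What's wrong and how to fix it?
Bug: An inner join excludes parents with zero children

Fix: Use LEFT JOIN so parents without children still appear (COUNT(c.id) gives 0)

Corrected query:
SELECT p.name, COUNT(c.id) FROM departments p LEFT JOIN staff c ON c.dept_id = p.id GROUP BY p.name

Result:
name        | COUNT(c.id)
------------+------------
Engineering | 2          
Finance     | 1          
Marketing   | 0          
Sales       | 3          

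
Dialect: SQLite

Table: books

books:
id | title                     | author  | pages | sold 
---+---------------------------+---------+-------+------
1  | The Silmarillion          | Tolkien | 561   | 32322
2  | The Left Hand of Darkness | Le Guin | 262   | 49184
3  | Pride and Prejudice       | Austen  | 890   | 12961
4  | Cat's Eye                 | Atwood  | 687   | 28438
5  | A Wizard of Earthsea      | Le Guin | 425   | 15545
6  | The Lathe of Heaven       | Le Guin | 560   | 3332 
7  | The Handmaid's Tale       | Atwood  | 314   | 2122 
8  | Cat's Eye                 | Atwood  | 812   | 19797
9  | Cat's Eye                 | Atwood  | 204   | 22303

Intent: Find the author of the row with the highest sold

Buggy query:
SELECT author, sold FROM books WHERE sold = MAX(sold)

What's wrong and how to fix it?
Bug: WHERE is evaluated per row; an aggregate over the whole table isn't defined there

Fix: Use a subquery: WHERE sold = (SELECT MAX(sold) FROM books)

Corrected query:
SELECT author, sold FROM books WHERE sold = (SELECT MAX(sold) FROM books)

Result:
author  | sold 
--------+------
Le Guin | 49184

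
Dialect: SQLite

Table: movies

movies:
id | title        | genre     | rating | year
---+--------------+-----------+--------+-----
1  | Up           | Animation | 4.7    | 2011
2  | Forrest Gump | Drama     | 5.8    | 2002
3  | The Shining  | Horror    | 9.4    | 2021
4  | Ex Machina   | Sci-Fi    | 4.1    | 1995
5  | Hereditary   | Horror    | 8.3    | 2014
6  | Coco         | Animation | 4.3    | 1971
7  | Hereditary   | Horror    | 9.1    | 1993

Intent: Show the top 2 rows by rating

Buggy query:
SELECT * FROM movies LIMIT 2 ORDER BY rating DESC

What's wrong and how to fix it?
Bug: LIMIT must come after ORDER BY

Fix: Swap the clauses: ORDER BY first, then LIMIT

Corrected query:
SELECT * FROM movies ORDER BY rating DESC LIMIT 2

Result:
id | title       | genre  | rating | year
---+-------------+--------+--------+-----
3  | The Shining | Horror | 9.4    | 2021
7  | Hereditary  | Horror | 9.1    | 1993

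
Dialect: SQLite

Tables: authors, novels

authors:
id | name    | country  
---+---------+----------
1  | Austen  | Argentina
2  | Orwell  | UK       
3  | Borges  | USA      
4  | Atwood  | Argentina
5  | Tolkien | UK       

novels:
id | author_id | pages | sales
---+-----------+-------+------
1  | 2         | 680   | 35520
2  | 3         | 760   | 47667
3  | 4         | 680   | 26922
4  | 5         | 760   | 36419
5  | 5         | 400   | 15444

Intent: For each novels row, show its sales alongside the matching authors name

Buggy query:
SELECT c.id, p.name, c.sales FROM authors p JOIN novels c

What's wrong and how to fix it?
Bug: JOIN with no ON clause produces a cartesian product; every novels row pairs with every authors row

Fix: Add ON c.author_id = p.id to the JOIN

Corrected query:
SELECT c.id, p.name, c.sales FROM authors p JOIN novels c ON c.author_id = p.id

Result:
id | name    | sales
---+---------+------
1  | Orwell  | 35520
2  | Borges  | 47667
3  | Atwood  | 26922
4  | Tolkien | 36419
5  | Tolkien | 15444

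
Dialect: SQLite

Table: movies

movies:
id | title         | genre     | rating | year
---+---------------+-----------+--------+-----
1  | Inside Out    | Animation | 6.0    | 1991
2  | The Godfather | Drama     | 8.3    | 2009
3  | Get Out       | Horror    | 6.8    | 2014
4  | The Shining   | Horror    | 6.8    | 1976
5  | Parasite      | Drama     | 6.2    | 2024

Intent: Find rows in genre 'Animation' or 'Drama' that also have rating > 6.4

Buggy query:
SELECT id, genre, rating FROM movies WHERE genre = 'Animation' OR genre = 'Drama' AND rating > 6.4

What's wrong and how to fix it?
Bug: AND binds tighter than OR, so this parses as genre = 'Animation' OR (genre = 'Drama' AND rating > 6.4)

Fix: Group the OR with parentheses (or use IN), then AND the threshold

Corrected query:
SELECT id, genre, rating FROM movies WHERE (genre = 'Animation' OR genre = 'Drama') AND rating > 6.4

Result:
id | genre | rating
---+-------+-------
2  | Drama | 8.3   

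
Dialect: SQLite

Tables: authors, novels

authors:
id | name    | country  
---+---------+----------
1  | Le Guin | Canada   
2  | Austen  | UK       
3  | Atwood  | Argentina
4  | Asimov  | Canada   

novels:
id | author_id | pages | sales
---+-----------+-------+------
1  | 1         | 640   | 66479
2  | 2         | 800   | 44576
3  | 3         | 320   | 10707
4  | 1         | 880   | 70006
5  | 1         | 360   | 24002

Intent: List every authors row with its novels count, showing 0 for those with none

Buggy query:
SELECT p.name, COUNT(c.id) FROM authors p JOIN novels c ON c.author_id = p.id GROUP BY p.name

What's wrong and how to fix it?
Bug: INNER JOIN drops authors rows that have no matching novels rows

Fix: Use LEFT JOIN so parents without children still appear (COUNT(c.id) gives 0)

Corrected query:
SELECT p.name, COUNT(c.id) FROM authors p LEFT JOIN novels c ON c.author_id = p.id GROUP BY p.name

Result:
name    | COUNT(c.id)
--------+------------
Asimov  | 0          
Atwood  | 1          
Austen  | 1          
Le Guin | 3          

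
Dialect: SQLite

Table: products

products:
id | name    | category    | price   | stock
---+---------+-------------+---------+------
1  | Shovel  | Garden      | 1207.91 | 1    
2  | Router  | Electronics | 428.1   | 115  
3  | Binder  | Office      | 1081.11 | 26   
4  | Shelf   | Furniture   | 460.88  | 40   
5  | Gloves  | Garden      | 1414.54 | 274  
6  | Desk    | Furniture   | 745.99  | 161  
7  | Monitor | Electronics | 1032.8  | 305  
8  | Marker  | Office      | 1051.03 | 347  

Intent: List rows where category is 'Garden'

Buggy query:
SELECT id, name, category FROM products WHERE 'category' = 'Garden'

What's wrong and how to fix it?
Bug: Single quotes denote string literals in SQL; the column name is being compared as a constant string

Fix: Reference the column as category without single quotes

Corrected query:
SELECT id, name, category FROM products WHERE category = 'Garden'

Result:
id | name   | category
---+--------+---------
1  | Shovel | Garden  
5  | Gloves | Garden  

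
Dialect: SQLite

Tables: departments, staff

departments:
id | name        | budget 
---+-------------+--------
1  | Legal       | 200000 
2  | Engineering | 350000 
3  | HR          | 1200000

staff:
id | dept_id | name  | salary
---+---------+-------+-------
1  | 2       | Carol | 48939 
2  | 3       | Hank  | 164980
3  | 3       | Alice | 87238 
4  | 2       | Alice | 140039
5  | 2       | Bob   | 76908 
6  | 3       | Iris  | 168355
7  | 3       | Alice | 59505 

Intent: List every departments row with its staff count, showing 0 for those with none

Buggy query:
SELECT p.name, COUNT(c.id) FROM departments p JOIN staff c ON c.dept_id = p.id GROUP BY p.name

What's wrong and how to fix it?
Bug: INNER JOIN drops departments rows that have no matching staff rows

Fix: Switch to LEFT JOIN to retain unmatched parent rows

Corrected query:
SELECT p.name, COUNT(c.id) FROM departments p LEFT JOIN staff c ON c.dept_id = p.id GROUP BY p.name

Result:
name        | COUNT(c.id)
------------+------------
Engineering | 3          
HR          | 4          
Legal       | 0          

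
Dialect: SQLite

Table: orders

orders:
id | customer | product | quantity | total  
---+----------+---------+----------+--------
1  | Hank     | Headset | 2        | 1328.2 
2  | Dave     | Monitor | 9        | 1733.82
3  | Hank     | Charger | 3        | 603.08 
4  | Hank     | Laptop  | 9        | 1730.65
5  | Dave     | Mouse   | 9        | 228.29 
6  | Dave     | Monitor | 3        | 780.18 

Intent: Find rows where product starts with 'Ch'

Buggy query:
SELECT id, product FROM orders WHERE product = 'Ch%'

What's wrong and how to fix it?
Bug: Wildcards only work with LIKE; '=' treats '%' as a literal character

Fix: Use LIKE for wildcard pattern matching

Corrected query:
SELECT id, product FROM orders WHERE product LIKE 'Ch%'

Result:
id | product
---+--------
3  | Charger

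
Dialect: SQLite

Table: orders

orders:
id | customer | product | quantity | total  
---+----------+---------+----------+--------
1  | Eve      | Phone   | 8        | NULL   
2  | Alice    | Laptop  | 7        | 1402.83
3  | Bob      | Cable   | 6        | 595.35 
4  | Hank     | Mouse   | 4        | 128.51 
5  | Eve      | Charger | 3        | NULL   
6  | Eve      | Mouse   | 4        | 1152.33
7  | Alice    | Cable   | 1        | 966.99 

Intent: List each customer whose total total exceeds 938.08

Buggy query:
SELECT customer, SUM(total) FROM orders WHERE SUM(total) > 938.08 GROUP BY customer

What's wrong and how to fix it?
Bug: WHERE runs before GROUP BY, so aggregates aren't available there

Fix: Use HAVING (which filters groups after aggregation) instead of WHERE

Corrected query:
SELECT customer, SUM(total) FROM orders GROUP BY customer HAVING SUM(total) > 938.08

Result:
customer | SUM(total)
---------+-----------
Alice    | 2369.82   
Eve      | 1152.33   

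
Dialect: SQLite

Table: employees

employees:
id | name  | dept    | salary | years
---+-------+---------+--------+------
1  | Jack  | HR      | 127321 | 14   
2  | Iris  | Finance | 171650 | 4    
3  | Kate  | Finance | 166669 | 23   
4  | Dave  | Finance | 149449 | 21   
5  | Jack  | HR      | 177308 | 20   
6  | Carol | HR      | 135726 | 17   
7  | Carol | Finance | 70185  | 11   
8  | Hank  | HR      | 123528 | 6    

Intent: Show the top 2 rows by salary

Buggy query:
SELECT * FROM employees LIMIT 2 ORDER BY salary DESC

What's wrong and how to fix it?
Bug: LIMIT must come after ORDER BY

Fix: Swap the clauses: ORDER BY first, then LIMIT

Corrected query:
SELECT * FROM employees ORDER BY salary DESC LIMIT 2

Result:
id | name | dept    | salary | years
---+------+---------+--------+------
5  | Jack | HR      | 177308 | 20   
2  | Iris | Finance | 171650 | 4    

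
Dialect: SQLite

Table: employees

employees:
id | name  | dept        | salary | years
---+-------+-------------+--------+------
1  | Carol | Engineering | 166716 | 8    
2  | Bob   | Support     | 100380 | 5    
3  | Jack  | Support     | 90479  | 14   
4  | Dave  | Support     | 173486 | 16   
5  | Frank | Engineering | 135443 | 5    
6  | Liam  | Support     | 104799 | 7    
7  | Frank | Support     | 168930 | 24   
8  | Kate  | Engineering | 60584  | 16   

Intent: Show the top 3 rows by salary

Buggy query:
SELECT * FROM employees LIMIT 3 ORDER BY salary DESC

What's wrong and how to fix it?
Bug: LIMIT must come after ORDER BY

Fix: Sort with ORDER BY, then apply LIMIT

Corrected query:
SELECT * FROM employees ORDER BY salary DESC LIMIT 3

Result:
id | name  | dept        | salary | years
---+-------+-------------+--------+------
4  | Dave  | Support     | 173486 | 16   
7  | Frank | Support     | 168930 | 24   
1  | Carol | Engineering | 166716 | 8    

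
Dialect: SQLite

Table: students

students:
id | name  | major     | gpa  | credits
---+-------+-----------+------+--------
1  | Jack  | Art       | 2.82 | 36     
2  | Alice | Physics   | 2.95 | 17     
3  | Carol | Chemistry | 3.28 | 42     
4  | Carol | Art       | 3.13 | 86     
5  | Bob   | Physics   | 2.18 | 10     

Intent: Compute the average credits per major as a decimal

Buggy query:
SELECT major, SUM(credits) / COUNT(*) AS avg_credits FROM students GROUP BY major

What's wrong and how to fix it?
Bug: SUM(credits) and COUNT(*) are both integers; the division truncates the fractional part

Fix: Multiply by 1.0 (or CAST to REAL) to force floating-point division

Corrected query:
SELECT major, SUM(credits) * 1.0 / COUNT(*) AS avg_credits FROM students GROUP BY major

Result:
major     | avg_credits
----------+------------
Art       | 61         
Chemistry | 42         
Physics   | 13.5       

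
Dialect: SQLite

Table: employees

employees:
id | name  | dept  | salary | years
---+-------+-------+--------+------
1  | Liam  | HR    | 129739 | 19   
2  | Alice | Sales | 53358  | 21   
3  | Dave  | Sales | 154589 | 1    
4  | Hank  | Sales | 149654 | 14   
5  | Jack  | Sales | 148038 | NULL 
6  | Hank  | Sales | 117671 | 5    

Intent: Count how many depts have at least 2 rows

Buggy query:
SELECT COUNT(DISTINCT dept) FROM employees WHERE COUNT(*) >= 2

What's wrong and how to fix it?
Bug: COUNT(*) cannot appear in WHERE; the per-group count doesn't exist yet

Fix: Group first with HAVING COUNT(*) >= 2, then COUNT the resulting groups

Corrected query:
SELECT COUNT(*) FROM (SELECT dept FROM employees GROUP BY dept HAVING COUNT(*) >= 2)

Result:
COUNT(*)
--------
1       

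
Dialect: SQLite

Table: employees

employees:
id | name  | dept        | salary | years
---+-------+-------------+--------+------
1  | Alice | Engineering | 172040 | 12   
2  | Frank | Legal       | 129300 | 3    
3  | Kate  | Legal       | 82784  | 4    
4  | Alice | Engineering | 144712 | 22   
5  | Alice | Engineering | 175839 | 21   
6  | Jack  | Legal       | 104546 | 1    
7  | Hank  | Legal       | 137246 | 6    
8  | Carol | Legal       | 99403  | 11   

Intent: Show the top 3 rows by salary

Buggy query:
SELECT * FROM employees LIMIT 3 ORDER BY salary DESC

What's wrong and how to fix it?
Bug: ORDER BY cannot follow LIMIT; LIMIT is the final clause

Fix: Swap the clauses: ORDER BY first, then LIMIT

Corrected query:
SELECT * FROM employees ORDER BY salary DESC LIMIT 3

Result:
id | name  | dept        | salary | years
---+-------+-------------+--------+------
5  | Alice | Engineering | 175839 | 21   
1  | Alice | Engineering | 172040 | 12   
4  | Alice | Engineering | 144712 | 22   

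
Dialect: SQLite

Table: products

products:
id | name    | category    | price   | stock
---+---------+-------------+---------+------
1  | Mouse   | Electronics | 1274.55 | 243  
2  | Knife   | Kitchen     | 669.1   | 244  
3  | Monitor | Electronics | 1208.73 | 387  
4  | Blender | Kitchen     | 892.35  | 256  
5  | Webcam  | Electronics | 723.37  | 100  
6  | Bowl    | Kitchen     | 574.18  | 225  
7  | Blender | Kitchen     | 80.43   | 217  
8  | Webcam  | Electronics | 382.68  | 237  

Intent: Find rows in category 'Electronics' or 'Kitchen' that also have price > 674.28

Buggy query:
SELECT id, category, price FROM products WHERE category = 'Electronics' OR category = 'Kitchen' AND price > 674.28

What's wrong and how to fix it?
Bug: AND binds tighter than OR, so this parses as category = 'Electronics' OR (category = 'Kitchen' AND price > 674.28)

Fix: Group the OR with parentheses (or use IN), then AND the threshold

Corrected query:
SELECT id, category, price FROM products WHERE (category = 'Electronics' OR category = 'Kitchen') AND price > 674.28

Result:
id | category    | price  
---+-------------+--------
1  | Electronics | 1274.55
3  | Electronics | 1208.73
4  | Kitchen     | 892.35 
5  | Electronics | 723.37 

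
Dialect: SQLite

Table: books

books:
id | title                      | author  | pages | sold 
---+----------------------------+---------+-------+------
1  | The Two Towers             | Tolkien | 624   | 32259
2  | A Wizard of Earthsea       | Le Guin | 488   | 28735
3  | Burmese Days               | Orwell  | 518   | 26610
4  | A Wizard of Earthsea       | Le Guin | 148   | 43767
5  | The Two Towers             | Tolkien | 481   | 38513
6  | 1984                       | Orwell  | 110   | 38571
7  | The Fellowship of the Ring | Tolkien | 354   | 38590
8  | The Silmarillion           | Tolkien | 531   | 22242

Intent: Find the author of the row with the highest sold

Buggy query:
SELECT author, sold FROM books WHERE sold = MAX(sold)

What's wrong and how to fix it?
Bug: WHERE is evaluated per row; an aggregate over the whole table isn't defined there

Fix: Wrap MAX in a scalar subquery so WHERE compares against a single value

Corrected query:
SELECT author, sold FROM books WHERE sold = (SELECT MAX(sold) FROM books)

Result:
author  | sold 
--------+------
Le Guin | 43767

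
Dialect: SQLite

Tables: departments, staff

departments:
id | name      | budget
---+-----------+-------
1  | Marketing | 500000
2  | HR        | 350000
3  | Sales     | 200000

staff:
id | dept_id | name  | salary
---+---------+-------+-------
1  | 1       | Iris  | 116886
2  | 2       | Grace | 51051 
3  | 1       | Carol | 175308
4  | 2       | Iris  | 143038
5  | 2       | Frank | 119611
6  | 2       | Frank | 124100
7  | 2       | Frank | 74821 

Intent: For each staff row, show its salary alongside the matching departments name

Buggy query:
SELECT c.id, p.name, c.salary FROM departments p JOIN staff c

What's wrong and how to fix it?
Bug: Missing join condition: each staff row is matched to all departments rows instead of just its own

Fix: Specify the join condition linking the foreign key to the parent id

Corrected query:
SELECT c.id, p.name, c.salary FROM departments p JOIN staff c ON c.dept_id = p.id

Result:
id | name      | salary
---+-----------+-------
1  | Marketing | 116886
2  | HR        | 51051 
3  | Marketing | 175308
4  | HR        | 143038
5  | HR        | 119611
6  | HR        | 124100
7  | HR        | 74821 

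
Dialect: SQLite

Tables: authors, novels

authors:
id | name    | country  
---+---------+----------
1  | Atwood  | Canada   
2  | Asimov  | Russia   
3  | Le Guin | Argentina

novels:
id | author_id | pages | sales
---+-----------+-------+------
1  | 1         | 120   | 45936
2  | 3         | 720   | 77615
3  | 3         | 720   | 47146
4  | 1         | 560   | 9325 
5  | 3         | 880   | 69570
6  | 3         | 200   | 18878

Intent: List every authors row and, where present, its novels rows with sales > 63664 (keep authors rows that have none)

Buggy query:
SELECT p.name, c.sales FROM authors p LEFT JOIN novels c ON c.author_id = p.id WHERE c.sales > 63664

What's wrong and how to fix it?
Bug: A WHERE condition on the right-hand table after LEFT JOIN drops unmatched parents

Fix: Put 'c.sales > 63664' in the JOIN's ON clause instead of WHERE

Corrected query:
SELECT p.name, c.sales FROM authors p LEFT JOIN novels c ON c.author_id = p.id AND c.sales > 63664

Result:
name    | sales
--------+------
Atwood  | NULL 
Asimov  | NULL 
Le Guin | 69570
Le Guin | 77615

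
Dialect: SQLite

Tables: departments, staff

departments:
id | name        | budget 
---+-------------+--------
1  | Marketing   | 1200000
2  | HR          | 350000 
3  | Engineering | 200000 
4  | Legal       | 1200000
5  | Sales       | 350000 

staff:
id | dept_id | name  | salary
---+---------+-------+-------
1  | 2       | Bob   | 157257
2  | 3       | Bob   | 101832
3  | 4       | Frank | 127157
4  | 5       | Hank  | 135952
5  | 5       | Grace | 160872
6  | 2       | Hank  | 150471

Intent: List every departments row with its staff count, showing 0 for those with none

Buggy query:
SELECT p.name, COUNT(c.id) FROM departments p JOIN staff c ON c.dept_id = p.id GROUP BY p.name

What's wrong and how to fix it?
Bug: An inner join excludes parents with zero children

Fix: Switch to LEFT JOIN to retain unmatched parent rows

Corrected query:
SELECT p.name, COUNT(c.id) FROM departments p LEFT JOIN staff c ON c.dept_id = p.id GROUP BY p.name

Result:
name        | COUNT(c.id)
------------+------------
Engineering | 1          
HR          | 2          
Legal       | 1          
Marketing   | 0          
Sales       | 2          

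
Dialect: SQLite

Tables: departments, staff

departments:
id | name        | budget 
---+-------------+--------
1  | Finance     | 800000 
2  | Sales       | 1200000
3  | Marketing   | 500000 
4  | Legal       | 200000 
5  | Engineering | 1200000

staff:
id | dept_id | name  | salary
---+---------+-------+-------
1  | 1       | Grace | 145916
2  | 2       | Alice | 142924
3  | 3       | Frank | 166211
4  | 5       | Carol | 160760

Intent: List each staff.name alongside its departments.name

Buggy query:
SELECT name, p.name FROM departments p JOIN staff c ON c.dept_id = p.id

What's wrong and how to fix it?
Bug: 'name' exists in both joined tables, so the database can't tell which one is meant

Fix: Qualify the column with its table alias (c.name)

Corrected query:
SELECT c.name, p.name FROM departments p JOIN staff c ON c.dept_id = p.id

Result:
name  | name       
------+------------
Grace | Finance    
Alice | Sales      
Frank | Marketing  
Carol | Engineering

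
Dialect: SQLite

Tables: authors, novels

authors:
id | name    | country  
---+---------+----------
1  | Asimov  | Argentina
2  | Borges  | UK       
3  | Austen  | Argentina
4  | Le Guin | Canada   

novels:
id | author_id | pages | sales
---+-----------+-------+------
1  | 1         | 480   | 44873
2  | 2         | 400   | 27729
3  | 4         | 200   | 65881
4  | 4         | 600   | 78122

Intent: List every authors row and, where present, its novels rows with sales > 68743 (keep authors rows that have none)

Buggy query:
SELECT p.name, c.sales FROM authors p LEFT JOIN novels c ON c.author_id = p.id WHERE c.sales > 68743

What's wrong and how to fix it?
Bug: A WHERE condition on the right-hand table after LEFT JOIN drops unmatched parents

Fix: Put 'c.sales > 68743' in the JOIN's ON clause instead of WHERE

Corrected query:
SELECT p.name, c.sales FROM authors p LEFT JOIN novels c ON c.author_id = p.id AND c.sales > 68743

Result:
name    | sales
--------+------
Asimov  | NULL 
Borges  | NULL 
Austen  | NULL 
Le Guin | 78122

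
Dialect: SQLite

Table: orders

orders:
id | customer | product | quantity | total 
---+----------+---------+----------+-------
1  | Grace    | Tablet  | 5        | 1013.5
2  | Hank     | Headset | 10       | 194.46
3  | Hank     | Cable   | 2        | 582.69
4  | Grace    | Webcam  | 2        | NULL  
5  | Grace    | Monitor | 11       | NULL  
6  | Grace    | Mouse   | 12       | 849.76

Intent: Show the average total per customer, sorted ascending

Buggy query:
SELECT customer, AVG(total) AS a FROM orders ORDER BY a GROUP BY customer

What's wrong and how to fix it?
Bug: ORDER BY appears before GROUP BY; SQL clause order requires GROUP BY first

Fix: Move ORDER BY to the end, after GROUP BY

Corrected query:
SELECT customer, AVG(total) AS a FROM orders GROUP BY customer ORDER BY a

Result:
customer | a      
---------+--------
Hank     | 388.575
Grace    | 931.63 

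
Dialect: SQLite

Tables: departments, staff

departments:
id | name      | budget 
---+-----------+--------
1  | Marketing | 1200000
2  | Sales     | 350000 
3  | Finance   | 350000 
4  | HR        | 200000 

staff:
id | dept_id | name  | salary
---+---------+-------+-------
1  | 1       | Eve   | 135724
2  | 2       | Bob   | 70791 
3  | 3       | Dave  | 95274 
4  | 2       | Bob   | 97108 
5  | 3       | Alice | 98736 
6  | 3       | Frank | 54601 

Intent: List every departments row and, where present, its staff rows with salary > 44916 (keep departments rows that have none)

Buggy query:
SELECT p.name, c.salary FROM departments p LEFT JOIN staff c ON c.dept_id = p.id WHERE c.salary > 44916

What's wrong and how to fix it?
Bug: Filtering c.salary in WHERE discards the NULL rows produced by LEFT JOIN, turning it into an inner join

Fix: Move the right-table condition into the ON clause so unmatched parents are kept

Corrected query:
SELECT p.name, c.salary FROM departments p LEFT JOIN staff c ON c.dept_id = p.id AND c.salary > 44916

Result:
name      | salary
----------+-------
Marketing | 135724
Sales     | 70791 
Sales     | 97108 
Finance   | 54601 
Finance   | 95274 
Finance   | 98736 
HR        | NULL  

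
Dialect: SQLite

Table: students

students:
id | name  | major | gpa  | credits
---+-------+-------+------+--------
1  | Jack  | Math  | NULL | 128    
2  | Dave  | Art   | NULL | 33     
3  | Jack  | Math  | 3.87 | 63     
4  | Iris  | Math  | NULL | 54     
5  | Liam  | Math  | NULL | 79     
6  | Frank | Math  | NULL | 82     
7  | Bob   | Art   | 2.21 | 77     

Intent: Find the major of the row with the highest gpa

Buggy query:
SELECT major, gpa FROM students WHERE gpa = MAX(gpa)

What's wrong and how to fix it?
Bug: WHERE is evaluated per row; an aggregate over the whole table isn't defined there

Fix: Use a subquery: WHERE gpa = (SELECT MAX(gpa) FROM students)

Corrected query:
SELECT major, gpa FROM students WHERE gpa = (SELECT MAX(gpa) FROM students)

Result:
major | gpa 
------+-----
Math  | 3.87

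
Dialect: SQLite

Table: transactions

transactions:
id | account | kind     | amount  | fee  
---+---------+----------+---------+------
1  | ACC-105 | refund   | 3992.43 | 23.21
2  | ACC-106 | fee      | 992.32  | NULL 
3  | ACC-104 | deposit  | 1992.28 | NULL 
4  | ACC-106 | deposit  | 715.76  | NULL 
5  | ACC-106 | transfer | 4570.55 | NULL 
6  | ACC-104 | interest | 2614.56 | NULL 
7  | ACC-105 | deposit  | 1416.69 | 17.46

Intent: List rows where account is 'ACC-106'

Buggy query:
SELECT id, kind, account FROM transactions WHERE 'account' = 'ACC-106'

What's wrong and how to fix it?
Bug: 'account' in single quotes is a string literal, not the column; the comparison is literal-vs-literal and never true

Fix: Remove the quotes around the column name (or use double quotes for an identifier)

Corrected query:
SELECT id, kind, account FROM transactions WHERE account = 'ACC-106'

Result:
id | kind     | account
---+----------+--------
2  | fee      | ACC-106
4  | deposit  | ACC-106
5  | transfer | ACC-106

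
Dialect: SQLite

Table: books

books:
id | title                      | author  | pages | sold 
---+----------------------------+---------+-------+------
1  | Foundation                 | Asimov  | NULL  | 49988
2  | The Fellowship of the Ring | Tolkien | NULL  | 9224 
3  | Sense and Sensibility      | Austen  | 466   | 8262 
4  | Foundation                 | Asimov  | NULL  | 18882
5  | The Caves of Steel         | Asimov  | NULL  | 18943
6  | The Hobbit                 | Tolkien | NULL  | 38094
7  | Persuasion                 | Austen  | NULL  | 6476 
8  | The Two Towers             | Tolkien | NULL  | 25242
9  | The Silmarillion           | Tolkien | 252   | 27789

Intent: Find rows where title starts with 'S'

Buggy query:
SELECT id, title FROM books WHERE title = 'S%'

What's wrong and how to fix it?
Bug: Wildcards only work with LIKE; '=' treats '%' as a literal character

Fix: Replace '=' with LIKE so 'S%' is treated as a pattern

Corrected query:
SELECT id, title FROM books WHERE title LIKE 'S%'

Result:
id | title                
---+----------------------
3  | Sense and Sensibility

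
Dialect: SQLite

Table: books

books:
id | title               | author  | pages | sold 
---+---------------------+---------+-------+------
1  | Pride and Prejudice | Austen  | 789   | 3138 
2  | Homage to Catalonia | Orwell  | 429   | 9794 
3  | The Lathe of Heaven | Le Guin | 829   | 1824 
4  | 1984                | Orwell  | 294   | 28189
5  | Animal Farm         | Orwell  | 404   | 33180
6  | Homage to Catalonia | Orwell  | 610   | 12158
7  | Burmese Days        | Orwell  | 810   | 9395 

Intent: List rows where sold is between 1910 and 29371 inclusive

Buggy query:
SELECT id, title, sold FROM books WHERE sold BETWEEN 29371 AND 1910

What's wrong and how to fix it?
Bug: The bounds are reversed; BETWEEN a AND b requires a <= b to match anything

Fix: Write BETWEEN 1910 AND 29371

Corrected query:
SELECT id, title, sold FROM books WHERE sold BETWEEN 1910 AND 29371

Result:
id | title               | sold 
---+---------------------+------
1  | Pride and Prejudice | 3138 
2  | Homage to Catalonia | 9794 
4  | 1984                | 28189
6  | Homage to Catalonia | 12158
7  | Burmese Days        | 9395 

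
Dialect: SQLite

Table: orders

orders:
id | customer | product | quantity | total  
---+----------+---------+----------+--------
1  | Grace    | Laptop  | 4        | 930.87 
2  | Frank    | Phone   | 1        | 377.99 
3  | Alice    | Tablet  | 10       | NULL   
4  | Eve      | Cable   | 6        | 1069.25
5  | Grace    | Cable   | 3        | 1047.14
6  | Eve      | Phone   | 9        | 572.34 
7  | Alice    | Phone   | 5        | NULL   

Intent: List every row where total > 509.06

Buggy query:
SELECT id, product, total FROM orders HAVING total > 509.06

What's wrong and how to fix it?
Bug: This is a non-aggregate query (no GROUP BY, no aggregates), so in SQLite the HAVING clause is invalid here; a row-level condition belongs in WHERE

Fix: Replace HAVING with WHERE since the condition applies to individual rows

Corrected query:
SELECT id, product, total FROM orders WHERE total > 509.06

Result:
id | product | total  
---+---------+--------
1  | Laptop  | 930.87 
4  | Cable   | 1069.25
5  | Cable   | 1047.14
6  | Phone   | 572.34 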